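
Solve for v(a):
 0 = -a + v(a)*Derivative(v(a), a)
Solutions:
 v(a) = -sqrt(C1 + a^2)
 v(a) = sqrt(C1 + a^2)


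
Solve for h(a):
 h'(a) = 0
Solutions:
 h(a) = C1


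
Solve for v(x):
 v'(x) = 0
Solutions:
 v(x) = C1


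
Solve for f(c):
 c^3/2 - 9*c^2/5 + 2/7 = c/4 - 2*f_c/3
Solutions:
 f(c) = C1 - 3*c^4/16 + 9*c^3/10 + 3*c^2/16 - 3*c/7


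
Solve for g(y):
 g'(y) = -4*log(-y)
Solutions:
 g(y) = C1 - 4*y*log(-y) + 4*y


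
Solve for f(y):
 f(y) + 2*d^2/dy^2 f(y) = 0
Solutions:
 f(y) = C1*sin(sqrt(2)*y/2) + C2*cos(sqrt(2)*y/2)


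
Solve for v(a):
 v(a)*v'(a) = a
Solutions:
 v(a) = -sqrt(C1 + a^2)
 v(a) = sqrt(C1 + a^2)


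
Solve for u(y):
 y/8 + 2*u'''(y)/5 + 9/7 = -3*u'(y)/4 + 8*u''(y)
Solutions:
 u(y) = C1 + C2*exp(y*(10 - sqrt(1570)/4)) + C3*exp(y*(sqrt(1570)/4 + 10)) - y^2/12 - 220*y/63


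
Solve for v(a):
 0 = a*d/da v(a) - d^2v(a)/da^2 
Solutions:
 v(a) = C1 + C2*erfi(sqrt(2)*a/2)


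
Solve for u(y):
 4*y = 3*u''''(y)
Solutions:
 u(y) = C1 + C2*y + C3*y^2 + C4*y^3 + y^5/90


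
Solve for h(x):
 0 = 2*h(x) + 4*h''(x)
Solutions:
 h(x) = C1*sin(sqrt(2)*x/2) + C2*cos(sqrt(2)*x/2)


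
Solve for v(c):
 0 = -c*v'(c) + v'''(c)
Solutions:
 v(c) = C1 + Integral(C2*airyai(c) + C3*airybi(c), c)


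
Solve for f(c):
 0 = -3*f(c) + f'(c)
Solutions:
 f(c) = C1*exp(3*c)


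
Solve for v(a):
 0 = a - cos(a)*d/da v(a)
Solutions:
 v(a) = C1 + Integral(a/cos(a), a)


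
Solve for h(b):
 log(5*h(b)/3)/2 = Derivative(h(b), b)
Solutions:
 2*Integral(1/(-log(_y) - log(5) + log(3)), (_y, h(b))) = C1 - b


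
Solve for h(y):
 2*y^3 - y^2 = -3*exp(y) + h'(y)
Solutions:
 h(y) = C1 + y^4/2 - y^3/3 + 3*exp(y)


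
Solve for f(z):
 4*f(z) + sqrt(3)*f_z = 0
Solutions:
 f(z) = C1*exp(-4*sqrt(3)*z/3)


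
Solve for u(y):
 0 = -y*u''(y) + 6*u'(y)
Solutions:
 u(y) = C1 + C2*y^7


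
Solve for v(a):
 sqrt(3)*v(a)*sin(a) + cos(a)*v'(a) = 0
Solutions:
 v(a) = C1*cos(a)^(sqrt(3))


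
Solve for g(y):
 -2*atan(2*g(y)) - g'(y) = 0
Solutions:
 Integral(1/atan(2*_y), (_y, g(y))) = C1 - 2*y


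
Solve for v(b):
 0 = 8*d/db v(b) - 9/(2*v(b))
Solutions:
 v(b) = -sqrt(C1 + 18*b)/4
 v(b) = sqrt(C1 + 18*b)/4


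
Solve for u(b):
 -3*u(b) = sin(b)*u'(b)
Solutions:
 u(b) = C1*(cos(b) + 1)^(3/2)/(cos(b) - 1)^(3/2)


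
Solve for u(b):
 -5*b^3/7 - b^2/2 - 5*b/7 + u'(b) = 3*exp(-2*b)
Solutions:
 u(b) = C1 + 5*b^4/28 + b^3/6 + 5*b^2/14 - 3*exp(-2*b)/2


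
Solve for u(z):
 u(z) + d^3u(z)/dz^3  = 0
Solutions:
 u(z) = C3*exp(-z) + (C1*sin(sqrt(3)*z/2) + C2*cos(sqrt(3)*z/2))*exp(z/2)


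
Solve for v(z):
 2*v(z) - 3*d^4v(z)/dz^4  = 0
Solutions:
 v(z) = C1*exp(-2^(1/4)*3^(3/4)*z/3) + C2*exp(2^(1/4)*3^(3/4)*z/3) + C3*sin(2^(1/4)*3^(3/4)*z/3) + C4*cos(2^(1/4)*3^(3/4)*z/3)


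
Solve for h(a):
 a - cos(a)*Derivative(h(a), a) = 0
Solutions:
 h(a) = C1 + Integral(a/cos(a), a)


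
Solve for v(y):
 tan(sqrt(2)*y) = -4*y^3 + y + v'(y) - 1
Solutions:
 v(y) = C1 + y^4 - y^2/2 + y - sqrt(2)*log(cos(sqrt(2)*y))/2


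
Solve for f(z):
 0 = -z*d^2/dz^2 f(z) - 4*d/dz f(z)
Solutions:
 f(z) = C1 + C2/z^3


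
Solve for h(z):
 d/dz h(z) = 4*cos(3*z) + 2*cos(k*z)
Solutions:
 h(z) = C1 + 4*sin(3*z)/3 + 2*sin(k*z)/k


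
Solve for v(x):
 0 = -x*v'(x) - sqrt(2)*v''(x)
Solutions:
 v(x) = C1 + C2*erf(2^(1/4)*x/2)


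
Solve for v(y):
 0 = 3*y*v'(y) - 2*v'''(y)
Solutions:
 v(y) = C1 + Integral(C2*airyai(2^(2/3)*3^(1/3)*y/2) + C3*airybi(2^(2/3)*3^(1/3)*y/2), y)


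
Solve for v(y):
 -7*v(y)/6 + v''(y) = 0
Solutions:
 v(y) = C1*exp(-sqrt(42)*y/6) + C2*exp(sqrt(42)*y/6)


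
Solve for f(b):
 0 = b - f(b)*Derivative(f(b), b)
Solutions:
 f(b) = -sqrt(C1 + b^2)
 f(b) = sqrt(C1 + b^2)


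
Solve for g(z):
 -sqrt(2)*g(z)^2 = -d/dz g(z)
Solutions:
 g(z) = -1/(C1 + sqrt(2)*z)


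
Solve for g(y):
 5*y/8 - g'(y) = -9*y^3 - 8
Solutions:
 g(y) = C1 + 9*y^4/4 + 5*y^2/16 + 8*y


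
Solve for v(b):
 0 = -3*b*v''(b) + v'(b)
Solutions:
 v(b) = C1 + C2*b^(4/3)


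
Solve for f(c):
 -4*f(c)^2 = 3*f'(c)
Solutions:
 f(c) = 3/(C1 + 4*c)


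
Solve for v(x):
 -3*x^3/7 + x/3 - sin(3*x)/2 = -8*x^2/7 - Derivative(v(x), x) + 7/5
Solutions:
 v(x) = C1 + 3*x^4/28 - 8*x^3/21 - x^2/6 + 7*x/5 - cos(3*x)/6


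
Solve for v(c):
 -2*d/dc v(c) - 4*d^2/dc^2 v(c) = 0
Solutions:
 v(c) = C1 + C2*exp(-c/2)


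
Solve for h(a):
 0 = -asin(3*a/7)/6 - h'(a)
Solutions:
 h(a) = C1 - a*asin(3*a/7)/6 - sqrt(49 - 9*a^2)/18


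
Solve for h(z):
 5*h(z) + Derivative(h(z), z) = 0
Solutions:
 h(z) = C1*exp(-5*z)


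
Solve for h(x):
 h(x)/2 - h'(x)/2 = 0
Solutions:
 h(x) = C1*exp(x)


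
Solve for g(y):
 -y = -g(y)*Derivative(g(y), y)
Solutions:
 g(y) = -sqrt(C1 + y^2)
 g(y) = sqrt(C1 + y^2)


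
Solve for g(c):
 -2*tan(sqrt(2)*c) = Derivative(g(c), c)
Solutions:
 g(c) = C1 + sqrt(2)*log(cos(sqrt(2)*c))


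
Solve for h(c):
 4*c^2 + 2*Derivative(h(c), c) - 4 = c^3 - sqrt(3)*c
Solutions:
 h(c) = C1 + c^4/8 - 2*c^3/3 - sqrt(3)*c^2/4 + 2*c


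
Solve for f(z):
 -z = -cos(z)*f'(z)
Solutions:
 f(z) = C1 + Integral(z/cos(z), z)


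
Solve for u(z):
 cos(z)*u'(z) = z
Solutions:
 u(z) = C1 + Integral(z/cos(z), z)


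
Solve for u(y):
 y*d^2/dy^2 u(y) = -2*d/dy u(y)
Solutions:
 u(y) = C1 + C2/y


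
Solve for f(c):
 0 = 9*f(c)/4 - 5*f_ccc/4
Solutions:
 f(c) = C3*exp(15^(2/3)*c/5) + (C1*sin(3*3^(1/6)*5^(2/3)*c/10) + C2*cos(3*3^(1/6)*5^(2/3)*c/10))*exp(-15^(2/3)*c/10)


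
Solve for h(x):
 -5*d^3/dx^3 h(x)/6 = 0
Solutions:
 h(x) = C1 + C2*x + C3*x^2


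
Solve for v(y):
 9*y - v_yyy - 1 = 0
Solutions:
 v(y) = C1 + C2*y + C3*y^2 + 3*y^4/8 - y^3/6


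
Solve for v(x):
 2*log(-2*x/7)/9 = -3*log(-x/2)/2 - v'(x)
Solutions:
 v(x) = C1 - 31*x*log(-x)/18 + x*(4*log(7) + 23*log(2) + 31)/18


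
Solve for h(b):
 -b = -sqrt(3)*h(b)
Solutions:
 h(b) = sqrt(3)*b/3


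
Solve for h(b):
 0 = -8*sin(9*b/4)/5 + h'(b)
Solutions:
 h(b) = C1 - 32*cos(9*b/4)/45


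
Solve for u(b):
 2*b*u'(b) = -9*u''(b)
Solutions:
 u(b) = C1 + C2*erf(b/3)


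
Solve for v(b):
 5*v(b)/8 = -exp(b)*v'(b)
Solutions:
 v(b) = C1*exp(5*exp(-b)/8)


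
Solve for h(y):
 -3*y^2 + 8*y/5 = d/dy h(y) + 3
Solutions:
 h(y) = C1 - y^3 + 4*y^2/5 - 3*y


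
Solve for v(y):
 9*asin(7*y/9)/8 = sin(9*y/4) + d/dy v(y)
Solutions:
 v(y) = C1 + 9*y*asin(7*y/9)/8 + 9*sqrt(81 - 49*y^2)/56 + 4*cos(9*y/4)/9


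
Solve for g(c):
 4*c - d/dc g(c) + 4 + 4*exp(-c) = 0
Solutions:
 g(c) = C1 + 2*c^2 + 4*c - 4*exp(-c)


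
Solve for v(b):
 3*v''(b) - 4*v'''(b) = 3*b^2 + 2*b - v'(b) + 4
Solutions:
 v(b) = C1 + C2*exp(-b/4) + C3*exp(b) + b^3 - 8*b^2 + 76*b


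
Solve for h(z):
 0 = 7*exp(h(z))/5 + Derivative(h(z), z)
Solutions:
 h(z) = log(1/(C1 + 7*z)) + log(5)


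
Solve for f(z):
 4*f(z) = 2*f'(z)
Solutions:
 f(z) = C1*exp(2*z)


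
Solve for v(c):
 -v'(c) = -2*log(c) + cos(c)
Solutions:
 v(c) = C1 + 2*c*log(c) - 2*c - sin(c)


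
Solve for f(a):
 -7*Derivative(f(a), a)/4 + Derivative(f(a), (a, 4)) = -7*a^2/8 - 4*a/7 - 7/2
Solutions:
 f(a) = C1 + C4*exp(14^(1/3)*a/2) + a^3/6 + 8*a^2/49 + 2*a + (C2*sin(14^(1/3)*sqrt(3)*a/4) + C3*cos(14^(1/3)*sqrt(3)*a/4))*exp(-14^(1/3)*a/4)


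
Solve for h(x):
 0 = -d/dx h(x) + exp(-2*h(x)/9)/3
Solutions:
 h(x) = 9*log(-sqrt(C1 + x)) - 18*log(3) + 9*log(6)/2
 h(x) = 9*log(C1 + x)/2 - 18*log(3) + 9*log(6)/2


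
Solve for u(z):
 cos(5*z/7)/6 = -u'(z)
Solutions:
 u(z) = C1 - 7*sin(5*z/7)/30


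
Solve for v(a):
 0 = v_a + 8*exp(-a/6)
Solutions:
 v(a) = C1 + 48*exp(-a/6)


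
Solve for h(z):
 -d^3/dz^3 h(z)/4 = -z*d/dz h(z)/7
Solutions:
 h(z) = C1 + Integral(C2*airyai(14^(2/3)*z/7) + C3*airybi(14^(2/3)*z/7), z)


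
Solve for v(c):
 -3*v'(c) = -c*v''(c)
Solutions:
 v(c) = C1 + C2*c^4


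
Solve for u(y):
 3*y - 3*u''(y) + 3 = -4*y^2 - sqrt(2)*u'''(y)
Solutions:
 u(y) = C1 + C2*y + C3*exp(3*sqrt(2)*y/2) + y^4/9 + y^3*(9 + 8*sqrt(2))/54 + y^2*(9*sqrt(2) + 43)/54


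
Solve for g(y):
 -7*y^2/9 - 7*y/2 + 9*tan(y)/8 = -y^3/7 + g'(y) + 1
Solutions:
 g(y) = C1 + y^4/28 - 7*y^3/27 - 7*y^2/4 - y - 9*log(cos(y))/8


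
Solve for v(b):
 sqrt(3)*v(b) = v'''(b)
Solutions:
 v(b) = C3*exp(3^(1/6)*b) + (C1*sin(3^(2/3)*b/2) + C2*cos(3^(2/3)*b/2))*exp(-3^(1/6)*b/2)


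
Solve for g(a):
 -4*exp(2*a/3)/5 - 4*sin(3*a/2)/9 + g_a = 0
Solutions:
 g(a) = C1 + 6*exp(2*a/3)/5 - 8*cos(3*a/2)/27


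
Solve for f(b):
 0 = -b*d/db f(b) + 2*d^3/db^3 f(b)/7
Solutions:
 f(b) = C1 + Integral(C2*airyai(2^(2/3)*7^(1/3)*b/2) + C3*airybi(2^(2/3)*7^(1/3)*b/2), b)


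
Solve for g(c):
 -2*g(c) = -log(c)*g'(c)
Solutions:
 g(c) = C1*exp(2*li(c))


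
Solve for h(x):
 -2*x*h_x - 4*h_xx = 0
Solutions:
 h(x) = C1 + C2*erf(x/2)


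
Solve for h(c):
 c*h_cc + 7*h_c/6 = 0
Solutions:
 h(c) = C1 + C2/c^(1/6)


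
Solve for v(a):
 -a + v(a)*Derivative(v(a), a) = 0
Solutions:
 v(a) = -sqrt(C1 + a^2)
 v(a) = sqrt(C1 + a^2)


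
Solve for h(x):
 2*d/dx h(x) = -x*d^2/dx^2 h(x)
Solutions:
 h(x) = C1 + C2/x


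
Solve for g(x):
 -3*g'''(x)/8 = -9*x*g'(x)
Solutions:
 g(x) = C1 + Integral(C2*airyai(2*3^(1/3)*x) + C3*airybi(2*3^(1/3)*x), x)


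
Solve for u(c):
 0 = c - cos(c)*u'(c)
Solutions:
 u(c) = C1 + Integral(c/cos(c), c)


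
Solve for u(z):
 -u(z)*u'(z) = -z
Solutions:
 u(z) = -sqrt(C1 + z^2)
 u(z) = sqrt(C1 + z^2)


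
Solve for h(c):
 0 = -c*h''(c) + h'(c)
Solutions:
 h(c) = C1 + C2*c^2


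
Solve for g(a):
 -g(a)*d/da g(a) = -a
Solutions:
 g(a) = -sqrt(C1 + a^2)
 g(a) = sqrt(C1 + a^2)


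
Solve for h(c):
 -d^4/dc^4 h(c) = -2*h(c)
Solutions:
 h(c) = C1*exp(-2^(1/4)*c) + C2*exp(2^(1/4)*c) + C3*sin(2^(1/4)*c) + C4*cos(2^(1/4)*c)


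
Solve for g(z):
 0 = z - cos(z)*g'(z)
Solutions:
 g(z) = C1 + Integral(z/cos(z), z)


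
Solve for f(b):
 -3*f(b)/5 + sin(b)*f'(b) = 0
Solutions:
 f(b) = C1*(cos(b) - 1)^(3/10)/(cos(b) + 1)^(3/10)


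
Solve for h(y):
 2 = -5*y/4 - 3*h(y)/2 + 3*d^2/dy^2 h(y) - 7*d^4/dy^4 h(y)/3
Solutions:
 h(y) = -5*y/6 + (C1*sin(14^(3/4)*sqrt(3)*y*sin(atan(sqrt(5)/3)/2)/14) + C2*cos(14^(3/4)*sqrt(3)*y*sin(atan(sqrt(5)/3)/2)/14))*exp(-14^(3/4)*sqrt(3)*y*cos(atan(sqrt(5)/3)/2)/14) + (C3*sin(14^(3/4)*sqrt(3)*y*sin(atan(sqrt(5)/3)/2)/14) + C4*cos(14^(3/4)*sqrt(3)*y*sin(atan(sqrt(5)/3)/2)/14))*exp(14^(3/4)*sqrt(3)*y*cos(atan(sqrt(5)/3)/2)/14) - 4/3


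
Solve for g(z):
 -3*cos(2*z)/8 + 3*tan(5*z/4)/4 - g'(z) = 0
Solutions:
 g(z) = C1 - 3*log(cos(5*z/4))/5 - 3*sin(2*z)/16


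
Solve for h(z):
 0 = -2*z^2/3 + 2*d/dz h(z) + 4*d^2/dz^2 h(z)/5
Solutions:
 h(z) = C1 + C2*exp(-5*z/2) + z^3/9 - 2*z^2/15 + 8*z/75


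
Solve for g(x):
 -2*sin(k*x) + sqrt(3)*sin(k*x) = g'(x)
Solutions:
 g(x) = C1 - sqrt(3)*cos(k*x)/k + 2*cos(k*x)/k


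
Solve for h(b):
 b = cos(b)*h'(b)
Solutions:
 h(b) = C1 + Integral(b/cos(b), b)


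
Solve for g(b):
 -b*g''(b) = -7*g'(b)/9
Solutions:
 g(b) = C1 + C2*b^(16/9)


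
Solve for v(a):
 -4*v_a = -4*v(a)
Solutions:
 v(a) = C1*exp(a)


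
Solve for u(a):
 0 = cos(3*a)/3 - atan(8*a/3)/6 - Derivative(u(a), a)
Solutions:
 u(a) = C1 - a*atan(8*a/3)/6 + log(64*a^2 + 9)/32 + sin(3*a)/9


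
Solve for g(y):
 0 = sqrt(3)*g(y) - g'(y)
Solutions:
 g(y) = C1*exp(sqrt(3)*y)


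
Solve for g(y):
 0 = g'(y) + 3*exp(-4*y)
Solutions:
 g(y) = C1 + 3*exp(-4*y)/4


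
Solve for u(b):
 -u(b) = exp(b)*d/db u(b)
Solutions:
 u(b) = C1*exp(exp(-b))


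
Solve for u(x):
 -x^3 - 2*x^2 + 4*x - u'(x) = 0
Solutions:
 u(x) = C1 - x^4/4 - 2*x^3/3 + 2*x^2


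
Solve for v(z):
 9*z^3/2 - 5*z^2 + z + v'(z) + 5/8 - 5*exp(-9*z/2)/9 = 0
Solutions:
 v(z) = C1 - 9*z^4/8 + 5*z^3/3 - z^2/2 - 5*z/8 - 10*exp(-9*z/2)/81


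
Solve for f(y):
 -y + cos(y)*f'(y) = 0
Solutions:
 f(y) = C1 + Integral(y/cos(y), y)


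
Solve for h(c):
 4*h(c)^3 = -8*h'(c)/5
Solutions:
 h(c) = -sqrt(-1/(C1 - 5*c))
 h(c) = sqrt(-1/(C1 - 5*c))


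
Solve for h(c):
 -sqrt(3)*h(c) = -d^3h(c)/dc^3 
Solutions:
 h(c) = C3*exp(3^(1/6)*c) + (C1*sin(3^(2/3)*c/2) + C2*cos(3^(2/3)*c/2))*exp(-3^(1/6)*c/2)


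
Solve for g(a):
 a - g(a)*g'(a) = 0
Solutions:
 g(a) = -sqrt(C1 + a^2)
 g(a) = sqrt(C1 + a^2)


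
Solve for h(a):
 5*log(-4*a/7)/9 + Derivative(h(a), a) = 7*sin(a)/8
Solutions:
 h(a) = C1 - 5*a*log(-a)/9 - 10*a*log(2)/9 + 5*a/9 + 5*a*log(7)/9 - 7*cos(a)/8


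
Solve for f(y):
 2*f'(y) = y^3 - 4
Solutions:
 f(y) = C1 + y^4/8 - 2*y


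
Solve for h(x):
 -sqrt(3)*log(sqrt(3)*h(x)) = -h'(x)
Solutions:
 -2*sqrt(3)*Integral(1/(2*log(_y) + log(3)), (_y, h(x)))/3 = C1 - x


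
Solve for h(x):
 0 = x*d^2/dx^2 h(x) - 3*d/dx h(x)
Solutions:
 h(x) = C1 + C2*x^4


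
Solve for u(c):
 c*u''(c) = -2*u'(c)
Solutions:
 u(c) = C1 + C2/c


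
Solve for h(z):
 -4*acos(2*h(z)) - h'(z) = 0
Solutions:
 Integral(1/acos(2*_y), (_y, h(z))) = C1 - 4*z


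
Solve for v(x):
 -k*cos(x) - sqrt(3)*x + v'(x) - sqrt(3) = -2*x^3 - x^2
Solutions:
 v(x) = C1 + k*sin(x) - x^4/2 - x^3/3 + sqrt(3)*x^2/2 + sqrt(3)*x


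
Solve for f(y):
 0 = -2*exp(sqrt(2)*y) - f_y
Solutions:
 f(y) = C1 - sqrt(2)*exp(sqrt(2)*y)


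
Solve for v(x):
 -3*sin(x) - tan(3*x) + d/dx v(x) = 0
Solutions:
 v(x) = C1 - log(cos(3*x))/3 - 3*cos(x)


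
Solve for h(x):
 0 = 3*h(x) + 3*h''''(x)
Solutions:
 h(x) = (C1*sin(sqrt(2)*x/2) + C2*cos(sqrt(2)*x/2))*exp(-sqrt(2)*x/2) + (C3*sin(sqrt(2)*x/2) + C4*cos(sqrt(2)*x/2))*exp(sqrt(2)*x/2)


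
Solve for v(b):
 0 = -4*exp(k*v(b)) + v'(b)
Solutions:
 v(b) = Piecewise((log(-1/(C1*k + 4*b*k))/k, Ne(k, 0)), (nan, True))
 v(b) = Piecewise((C1 + 4*b, Eq(k, 0)), (nan, True))


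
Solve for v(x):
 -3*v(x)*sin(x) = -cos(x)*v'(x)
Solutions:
 v(x) = C1/cos(x)^3


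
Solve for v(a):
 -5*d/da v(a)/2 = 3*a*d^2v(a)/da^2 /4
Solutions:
 v(a) = C1 + C2/a^(7/3)


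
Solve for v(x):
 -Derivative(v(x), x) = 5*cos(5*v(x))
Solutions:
 v(x) = -asin((C1 + exp(50*x))/(C1 - exp(50*x)))/5 + pi/5
 v(x) = asin((C1 + exp(50*x))/(C1 - exp(50*x)))/5


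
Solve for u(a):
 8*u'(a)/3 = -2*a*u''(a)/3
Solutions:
 u(a) = C1 + C2/a^3


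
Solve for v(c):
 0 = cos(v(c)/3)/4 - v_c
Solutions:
 -c/4 - 3*log(sin(v(c)/3) - 1)/2 + 3*log(sin(v(c)/3) + 1)/2 = C1


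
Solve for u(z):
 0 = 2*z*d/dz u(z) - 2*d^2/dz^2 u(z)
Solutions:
 u(z) = C1 + C2*erfi(sqrt(2)*z/2)


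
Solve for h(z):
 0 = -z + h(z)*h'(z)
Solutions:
 h(z) = -sqrt(C1 + z^2)
 h(z) = sqrt(C1 + z^2)


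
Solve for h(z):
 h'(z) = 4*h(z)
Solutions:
 h(z) = C1*exp(4*z)


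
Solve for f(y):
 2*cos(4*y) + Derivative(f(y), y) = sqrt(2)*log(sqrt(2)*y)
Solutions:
 f(y) = C1 + sqrt(2)*y*(log(y) - 1) + sqrt(2)*y*log(2)/2 - sin(4*y)/2


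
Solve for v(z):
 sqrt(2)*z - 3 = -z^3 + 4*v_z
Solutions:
 v(z) = C1 + z^4/16 + sqrt(2)*z^2/8 - 3*z/4


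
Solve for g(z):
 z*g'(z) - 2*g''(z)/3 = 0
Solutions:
 g(z) = C1 + C2*erfi(sqrt(3)*z/2)


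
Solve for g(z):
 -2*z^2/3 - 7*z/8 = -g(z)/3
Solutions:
 g(z) = z*(16*z + 21)/8


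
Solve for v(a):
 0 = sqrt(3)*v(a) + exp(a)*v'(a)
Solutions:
 v(a) = C1*exp(sqrt(3)*exp(-a))


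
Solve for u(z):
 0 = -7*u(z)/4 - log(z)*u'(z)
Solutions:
 u(z) = C1*exp(-7*li(z)/4)


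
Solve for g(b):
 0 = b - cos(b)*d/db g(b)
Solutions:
 g(b) = C1 + Integral(b/cos(b), b)


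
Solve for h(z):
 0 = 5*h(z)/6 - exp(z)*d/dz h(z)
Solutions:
 h(z) = C1*exp(-5*exp(-z)/6)


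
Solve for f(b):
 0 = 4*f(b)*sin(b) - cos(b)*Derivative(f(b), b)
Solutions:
 f(b) = C1/cos(b)^4


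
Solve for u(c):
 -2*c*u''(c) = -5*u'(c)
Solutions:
 u(c) = C1 + C2*c^(7/2)


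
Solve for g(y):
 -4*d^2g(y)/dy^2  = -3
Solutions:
 g(y) = C1 + C2*y + 3*y^2/8


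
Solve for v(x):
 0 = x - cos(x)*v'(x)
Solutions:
 v(x) = C1 + Integral(x/cos(x), x)


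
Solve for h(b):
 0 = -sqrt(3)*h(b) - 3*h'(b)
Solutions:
 h(b) = C1*exp(-sqrt(3)*b/3)


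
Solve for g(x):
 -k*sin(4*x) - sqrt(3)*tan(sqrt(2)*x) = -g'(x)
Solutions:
 g(x) = C1 - k*cos(4*x)/4 - sqrt(6)*log(cos(sqrt(2)*x))/2


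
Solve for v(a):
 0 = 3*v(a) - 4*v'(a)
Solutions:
 v(a) = C1*exp(3*a/4)


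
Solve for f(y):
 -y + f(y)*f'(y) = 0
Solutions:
 f(y) = -sqrt(C1 + y^2)
 f(y) = sqrt(C1 + y^2)


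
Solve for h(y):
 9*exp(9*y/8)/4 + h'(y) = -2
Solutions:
 h(y) = C1 - 2*y - 2*exp(9*y/8)


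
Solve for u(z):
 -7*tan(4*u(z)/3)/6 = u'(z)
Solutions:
 u(z) = -3*asin(C1*exp(-14*z/9))/4 + 3*pi/4
 u(z) = 3*asin(C1*exp(-14*z/9))/4


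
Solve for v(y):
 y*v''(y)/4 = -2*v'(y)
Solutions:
 v(y) = C1 + C2/y^7


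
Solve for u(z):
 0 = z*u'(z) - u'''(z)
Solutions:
 u(z) = C1 + Integral(C2*airyai(z) + C3*airybi(z), z)


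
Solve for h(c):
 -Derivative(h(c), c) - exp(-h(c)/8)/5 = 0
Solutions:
 h(c) = 8*log(C1 - c/40)


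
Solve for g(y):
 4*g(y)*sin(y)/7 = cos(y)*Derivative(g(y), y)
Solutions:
 g(y) = C1/cos(y)^(4/7)


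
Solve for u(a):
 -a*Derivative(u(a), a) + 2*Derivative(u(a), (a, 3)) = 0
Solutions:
 u(a) = C1 + Integral(C2*airyai(2^(2/3)*a/2) + C3*airybi(2^(2/3)*a/2), a)


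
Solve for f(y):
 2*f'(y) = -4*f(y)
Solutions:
 f(y) = C1*exp(-2*y)


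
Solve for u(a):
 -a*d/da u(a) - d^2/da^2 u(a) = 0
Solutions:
 u(a) = C1 + C2*erf(sqrt(2)*a/2)


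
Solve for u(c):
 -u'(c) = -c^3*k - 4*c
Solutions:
 u(c) = C1 + c^4*k/4 + 2*c^2


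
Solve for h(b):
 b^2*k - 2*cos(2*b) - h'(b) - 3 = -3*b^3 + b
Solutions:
 h(b) = C1 + 3*b^4/4 + b^3*k/3 - b^2/2 - 3*b - sin(2*b)


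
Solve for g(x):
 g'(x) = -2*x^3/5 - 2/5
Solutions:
 g(x) = C1 - x^4/10 - 2*x/5


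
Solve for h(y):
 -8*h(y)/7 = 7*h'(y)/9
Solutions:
 h(y) = C1*exp(-72*y/49)


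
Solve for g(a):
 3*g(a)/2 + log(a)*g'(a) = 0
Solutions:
 g(a) = C1*exp(-3*li(a)/2)


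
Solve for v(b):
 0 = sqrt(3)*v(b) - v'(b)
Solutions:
 v(b) = C1*exp(sqrt(3)*b)


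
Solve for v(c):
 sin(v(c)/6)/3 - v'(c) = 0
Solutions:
 -c/3 + 3*log(cos(v(c)/6) - 1) - 3*log(cos(v(c)/6) + 1) = C1


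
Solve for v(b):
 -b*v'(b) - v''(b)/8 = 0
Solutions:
 v(b) = C1 + C2*erf(2*b)


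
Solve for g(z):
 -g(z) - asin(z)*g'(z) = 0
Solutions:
 g(z) = C1*exp(-Integral(1/asin(z), z))


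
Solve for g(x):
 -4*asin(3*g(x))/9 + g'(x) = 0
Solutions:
 Integral(1/asin(3*_y), (_y, g(x))) = C1 + 4*x/9


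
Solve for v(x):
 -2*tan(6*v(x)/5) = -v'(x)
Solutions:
 v(x) = -5*asin(C1*exp(12*x/5))/6 + 5*pi/6
 v(x) = 5*asin(C1*exp(12*x/5))/6


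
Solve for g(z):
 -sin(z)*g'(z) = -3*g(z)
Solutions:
 g(z) = C1*(cos(z) - 1)^(3/2)/(cos(z) + 1)^(3/2)


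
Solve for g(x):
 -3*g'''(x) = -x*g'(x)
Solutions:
 g(x) = C1 + Integral(C2*airyai(3^(2/3)*x/3) + C3*airybi(3^(2/3)*x/3), x)


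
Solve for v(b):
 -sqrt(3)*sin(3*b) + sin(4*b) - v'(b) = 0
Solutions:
 v(b) = C1 + sqrt(3)*cos(3*b)/3 - cos(4*b)/4


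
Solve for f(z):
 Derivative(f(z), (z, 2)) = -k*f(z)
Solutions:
 f(z) = C1*exp(-z*sqrt(-k)) + C2*exp(z*sqrt(-k))


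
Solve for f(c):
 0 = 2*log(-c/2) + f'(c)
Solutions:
 f(c) = C1 - 2*c*log(-c) + 2*c*(log(2) + 1)


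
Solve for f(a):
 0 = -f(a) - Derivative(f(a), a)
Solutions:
 f(a) = C1*exp(-a)


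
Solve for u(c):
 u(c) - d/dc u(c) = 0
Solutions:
 u(c) = C1*exp(c)


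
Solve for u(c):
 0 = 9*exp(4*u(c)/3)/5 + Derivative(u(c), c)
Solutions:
 u(c) = 3*log(-(1/(C1 + 36*c))^(1/4)) + 3*log(15)/4
 u(c) = 3*log(1/(C1 + 36*c))/4 + 3*log(15)/4
 u(c) = 3*log(-I*(1/(C1 + 36*c))^(1/4)) + 3*log(15)/4
 u(c) = 3*log(I*(1/(C1 + 36*c))^(1/4)) + 3*log(15)/4


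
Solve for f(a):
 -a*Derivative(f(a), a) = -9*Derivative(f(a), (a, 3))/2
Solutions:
 f(a) = C1 + Integral(C2*airyai(6^(1/3)*a/3) + C3*airybi(6^(1/3)*a/3), a)


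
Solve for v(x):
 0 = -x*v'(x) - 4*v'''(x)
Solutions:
 v(x) = C1 + Integral(C2*airyai(-2^(1/3)*x/2) + C3*airybi(-2^(1/3)*x/2), x)


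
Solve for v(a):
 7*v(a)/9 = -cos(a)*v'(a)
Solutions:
 v(a) = C1*(sin(a) - 1)^(7/18)/(sin(a) + 1)^(7/18)


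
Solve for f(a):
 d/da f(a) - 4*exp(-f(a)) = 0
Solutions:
 f(a) = log(C1 + 4*a)


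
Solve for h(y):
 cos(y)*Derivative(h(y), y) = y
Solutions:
 h(y) = C1 + Integral(y/cos(y), y)


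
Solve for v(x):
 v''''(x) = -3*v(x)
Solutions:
 v(x) = (C1*sin(sqrt(2)*3^(1/4)*x/2) + C2*cos(sqrt(2)*3^(1/4)*x/2))*exp(-sqrt(2)*3^(1/4)*x/2) + (C3*sin(sqrt(2)*3^(1/4)*x/2) + C4*cos(sqrt(2)*3^(1/4)*x/2))*exp(sqrt(2)*3^(1/4)*x/2)


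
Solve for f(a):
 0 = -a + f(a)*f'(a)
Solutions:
 f(a) = -sqrt(C1 + a^2)
 f(a) = sqrt(C1 + a^2)


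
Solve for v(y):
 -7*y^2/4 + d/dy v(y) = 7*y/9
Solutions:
 v(y) = C1 + 7*y^3/12 + 7*y^2/18


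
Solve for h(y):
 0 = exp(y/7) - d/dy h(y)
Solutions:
 h(y) = C1 + 7*exp(y/7)


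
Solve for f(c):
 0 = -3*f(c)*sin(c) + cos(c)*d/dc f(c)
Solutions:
 f(c) = C1/cos(c)^3


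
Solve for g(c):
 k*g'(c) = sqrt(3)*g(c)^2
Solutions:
 g(c) = -k/(C1*k + sqrt(3)*c)


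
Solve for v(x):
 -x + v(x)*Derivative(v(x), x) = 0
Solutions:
 v(x) = -sqrt(C1 + x^2)
 v(x) = sqrt(C1 + x^2)


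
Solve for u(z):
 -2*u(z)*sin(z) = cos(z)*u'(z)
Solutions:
 u(z) = C1*cos(z)^2


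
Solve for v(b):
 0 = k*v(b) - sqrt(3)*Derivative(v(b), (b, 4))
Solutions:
 v(b) = C1*exp(-3^(7/8)*b*k^(1/4)/3) + C2*exp(3^(7/8)*b*k^(1/4)/3) + C3*exp(-3^(7/8)*I*b*k^(1/4)/3) + C4*exp(3^(7/8)*I*b*k^(1/4)/3)


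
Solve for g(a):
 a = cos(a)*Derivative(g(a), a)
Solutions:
 g(a) = C1 + Integral(a/cos(a), a)


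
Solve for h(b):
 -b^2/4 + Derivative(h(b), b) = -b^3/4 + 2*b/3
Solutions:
 h(b) = C1 - b^4/16 + b^3/12 + b^2/3


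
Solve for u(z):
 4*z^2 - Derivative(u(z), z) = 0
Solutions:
 u(z) = C1 + 4*z^3/3


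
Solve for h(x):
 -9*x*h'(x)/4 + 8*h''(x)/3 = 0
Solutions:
 h(x) = C1 + C2*erfi(3*sqrt(3)*x/8)


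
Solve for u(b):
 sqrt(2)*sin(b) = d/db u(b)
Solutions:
 u(b) = C1 - sqrt(2)*cos(b)


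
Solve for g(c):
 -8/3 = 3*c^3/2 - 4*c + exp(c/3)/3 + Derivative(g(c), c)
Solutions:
 g(c) = C1 - 3*c^4/8 + 2*c^2 - 8*c/3 - exp(c)^(1/3)


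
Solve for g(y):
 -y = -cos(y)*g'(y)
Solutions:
 g(y) = C1 + Integral(y/cos(y), y)


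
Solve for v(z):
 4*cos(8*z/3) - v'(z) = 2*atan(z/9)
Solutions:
 v(z) = C1 - 2*z*atan(z/9) + 9*log(z^2 + 81) + 3*sin(8*z/3)/2


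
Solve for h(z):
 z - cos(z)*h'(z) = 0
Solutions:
 h(z) = C1 + Integral(z/cos(z), z)


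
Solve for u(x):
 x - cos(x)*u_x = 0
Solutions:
 u(x) = C1 + Integral(x/cos(x), x)


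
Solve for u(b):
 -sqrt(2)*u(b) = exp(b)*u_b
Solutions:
 u(b) = C1*exp(sqrt(2)*exp(-b))


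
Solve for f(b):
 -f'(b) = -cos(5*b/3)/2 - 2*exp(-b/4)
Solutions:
 f(b) = C1 + 3*sin(5*b/3)/10 - 8*exp(-b/4)


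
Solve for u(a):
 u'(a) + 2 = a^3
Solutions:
 u(a) = C1 + a^4/4 - 2*a


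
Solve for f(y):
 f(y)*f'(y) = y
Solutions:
 f(y) = -sqrt(C1 + y^2)
 f(y) = sqrt(C1 + y^2)


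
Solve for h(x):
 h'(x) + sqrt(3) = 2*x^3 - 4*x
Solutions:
 h(x) = C1 + x^4/2 - 2*x^2 - sqrt(3)*x


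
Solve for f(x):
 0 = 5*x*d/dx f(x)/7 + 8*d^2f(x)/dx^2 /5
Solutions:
 f(x) = C1 + C2*erf(5*sqrt(7)*x/28)


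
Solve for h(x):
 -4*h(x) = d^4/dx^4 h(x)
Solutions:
 h(x) = (C1*sin(x) + C2*cos(x))*exp(-x) + (C3*sin(x) + C4*cos(x))*exp(x)


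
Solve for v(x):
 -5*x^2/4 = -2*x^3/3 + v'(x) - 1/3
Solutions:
 v(x) = C1 + x^4/6 - 5*x^3/12 + x/3


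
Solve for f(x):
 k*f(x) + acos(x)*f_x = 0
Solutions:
 f(x) = C1*exp(-k*Integral(1/acos(x), x))


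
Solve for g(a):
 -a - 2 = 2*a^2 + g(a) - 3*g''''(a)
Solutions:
 g(a) = C1*exp(-3^(3/4)*a/3) + C2*exp(3^(3/4)*a/3) + C3*sin(3^(3/4)*a/3) + C4*cos(3^(3/4)*a/3) - 2*a^2 - a - 2


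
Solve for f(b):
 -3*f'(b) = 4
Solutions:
 f(b) = C1 - 4*b/3


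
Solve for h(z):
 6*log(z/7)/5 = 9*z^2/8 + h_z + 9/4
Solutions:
 h(z) = C1 - 3*z^3/8 + 6*z*log(z)/5 - 69*z/20 - 6*z*log(7)/5


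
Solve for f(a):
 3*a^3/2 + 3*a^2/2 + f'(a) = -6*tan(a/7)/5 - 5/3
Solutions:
 f(a) = C1 - 3*a^4/8 - a^3/2 - 5*a/3 + 42*log(cos(a/7))/5


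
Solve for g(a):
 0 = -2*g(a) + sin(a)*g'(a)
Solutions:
 g(a) = C1*(cos(a) - 1)/(cos(a) + 1)


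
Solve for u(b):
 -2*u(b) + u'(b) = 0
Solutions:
 u(b) = C1*exp(2*b)


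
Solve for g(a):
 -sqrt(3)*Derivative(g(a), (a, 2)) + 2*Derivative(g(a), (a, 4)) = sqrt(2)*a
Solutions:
 g(a) = C1 + C2*a + C3*exp(-sqrt(2)*3^(1/4)*a/2) + C4*exp(sqrt(2)*3^(1/4)*a/2) - sqrt(6)*a^3/18


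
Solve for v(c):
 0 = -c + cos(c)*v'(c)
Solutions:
 v(c) = C1 + Integral(c/cos(c), c)


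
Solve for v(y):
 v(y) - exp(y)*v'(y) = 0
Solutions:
 v(y) = C1*exp(-exp(-y))


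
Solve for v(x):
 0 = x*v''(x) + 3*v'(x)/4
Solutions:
 v(x) = C1 + C2*x^(1/4)


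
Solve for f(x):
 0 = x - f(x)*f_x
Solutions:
 f(x) = -sqrt(C1 + x^2)
 f(x) = sqrt(C1 + x^2)


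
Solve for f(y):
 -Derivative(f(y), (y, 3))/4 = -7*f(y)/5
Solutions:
 f(y) = C3*exp(28^(1/3)*5^(2/3)*y/5) + (C1*sin(28^(1/3)*sqrt(3)*5^(2/3)*y/10) + C2*cos(28^(1/3)*sqrt(3)*5^(2/3)*y/10))*exp(-28^(1/3)*5^(2/3)*y/10)


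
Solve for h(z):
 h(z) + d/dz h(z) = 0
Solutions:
 h(z) = C1*exp(-z)


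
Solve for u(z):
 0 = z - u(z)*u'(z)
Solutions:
 u(z) = -sqrt(C1 + z^2)
 u(z) = sqrt(C1 + z^2)


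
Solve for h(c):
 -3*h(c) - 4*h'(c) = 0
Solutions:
 h(c) = C1*exp(-3*c/4)


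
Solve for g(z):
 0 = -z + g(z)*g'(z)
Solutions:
 g(z) = -sqrt(C1 + z^2)
 g(z) = sqrt(C1 + z^2)


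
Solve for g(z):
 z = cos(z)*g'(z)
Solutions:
 g(z) = C1 + Integral(z/cos(z), z)


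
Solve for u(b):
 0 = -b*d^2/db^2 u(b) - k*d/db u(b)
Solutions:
 u(b) = C1 + b^(1 - re(k))*(C2*sin(log(b)*Abs(im(k))) + C3*cos(log(b)*im(k)))


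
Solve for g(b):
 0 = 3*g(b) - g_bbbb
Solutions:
 g(b) = C1*exp(-3^(1/4)*b) + C2*exp(3^(1/4)*b) + C3*sin(3^(1/4)*b) + C4*cos(3^(1/4)*b)


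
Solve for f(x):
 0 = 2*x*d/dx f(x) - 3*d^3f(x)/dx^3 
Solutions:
 f(x) = C1 + Integral(C2*airyai(2^(1/3)*3^(2/3)*x/3) + C3*airybi(2^(1/3)*3^(2/3)*x/3), x)


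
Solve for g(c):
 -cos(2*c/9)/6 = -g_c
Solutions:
 g(c) = C1 + 3*sin(2*c/9)/4


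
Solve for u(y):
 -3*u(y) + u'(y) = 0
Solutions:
 u(y) = C1*exp(3*y)


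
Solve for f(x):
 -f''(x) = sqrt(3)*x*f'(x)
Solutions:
 f(x) = C1 + C2*erf(sqrt(2)*3^(1/4)*x/2)


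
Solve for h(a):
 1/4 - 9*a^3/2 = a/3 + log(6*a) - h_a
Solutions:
 h(a) = C1 + 9*a^4/8 + a^2/6 + a*log(a) - 5*a/4 + a*log(6)


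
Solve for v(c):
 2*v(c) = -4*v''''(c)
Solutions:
 v(c) = (C1*sin(2^(1/4)*c/2) + C2*cos(2^(1/4)*c/2))*exp(-2^(1/4)*c/2) + (C3*sin(2^(1/4)*c/2) + C4*cos(2^(1/4)*c/2))*exp(2^(1/4)*c/2)


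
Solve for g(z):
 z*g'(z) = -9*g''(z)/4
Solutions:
 g(z) = C1 + C2*erf(sqrt(2)*z/3)


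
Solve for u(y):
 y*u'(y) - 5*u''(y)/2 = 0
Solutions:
 u(y) = C1 + C2*erfi(sqrt(5)*y/5)


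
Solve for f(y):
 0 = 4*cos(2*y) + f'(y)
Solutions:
 f(y) = C1 - 2*sin(2*y)


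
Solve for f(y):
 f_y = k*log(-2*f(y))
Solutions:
 Integral(1/(log(-_y) + log(2)), (_y, f(y))) = C1 + k*y


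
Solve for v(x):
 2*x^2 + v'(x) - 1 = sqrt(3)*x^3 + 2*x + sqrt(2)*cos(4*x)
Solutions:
 v(x) = C1 + sqrt(3)*x^4/4 - 2*x^3/3 + x^2 + x + sqrt(2)*sin(4*x)/4


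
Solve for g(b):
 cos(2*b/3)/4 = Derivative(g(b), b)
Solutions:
 g(b) = C1 + 3*sin(2*b/3)/8


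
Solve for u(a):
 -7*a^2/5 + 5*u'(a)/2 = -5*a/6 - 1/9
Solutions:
 u(a) = C1 + 14*a^3/75 - a^2/6 - 2*a/45


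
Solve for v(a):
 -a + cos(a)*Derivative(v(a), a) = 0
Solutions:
 v(a) = C1 + Integral(a/cos(a), a)


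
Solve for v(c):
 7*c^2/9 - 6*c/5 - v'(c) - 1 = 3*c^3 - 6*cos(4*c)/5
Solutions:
 v(c) = C1 - 3*c^4/4 + 7*c^3/27 - 3*c^2/5 - c + 3*sin(4*c)/10


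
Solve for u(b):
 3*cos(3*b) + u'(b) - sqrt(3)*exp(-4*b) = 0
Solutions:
 u(b) = C1 - sin(3*b) - sqrt(3)*exp(-4*b)/4


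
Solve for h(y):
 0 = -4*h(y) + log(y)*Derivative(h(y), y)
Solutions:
 h(y) = C1*exp(4*li(y))


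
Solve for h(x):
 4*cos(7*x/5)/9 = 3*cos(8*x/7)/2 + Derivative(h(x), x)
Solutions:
 h(x) = C1 - 21*sin(8*x/7)/16 + 20*sin(7*x/5)/63


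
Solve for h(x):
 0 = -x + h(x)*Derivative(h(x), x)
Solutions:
 h(x) = -sqrt(C1 + x^2)
 h(x) = sqrt(C1 + x^2)


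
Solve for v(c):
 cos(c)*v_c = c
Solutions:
 v(c) = C1 + Integral(c/cos(c), c)


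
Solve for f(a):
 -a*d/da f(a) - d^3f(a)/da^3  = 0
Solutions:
 f(a) = C1 + Integral(C2*airyai(-a) + C3*airybi(-a), a)


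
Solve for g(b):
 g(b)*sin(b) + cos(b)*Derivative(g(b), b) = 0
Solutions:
 g(b) = C1*cos(b)


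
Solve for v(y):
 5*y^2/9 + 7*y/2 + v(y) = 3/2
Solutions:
 v(y) = -5*y^2/9 - 7*y/2 + 3/2


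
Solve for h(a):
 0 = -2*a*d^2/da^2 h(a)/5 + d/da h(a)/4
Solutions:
 h(a) = C1 + C2*a^(13/8)


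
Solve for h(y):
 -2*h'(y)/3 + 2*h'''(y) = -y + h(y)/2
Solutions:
 h(y) = C1*exp(-y*(4/(sqrt(665) + 27)^(1/3) + (sqrt(665) + 27)^(1/3))/12)*sin(sqrt(3)*y*(-(sqrt(665) + 27)^(1/3) + 4/(sqrt(665) + 27)^(1/3))/12) + C2*exp(-y*(4/(sqrt(665) + 27)^(1/3) + (sqrt(665) + 27)^(1/3))/12)*cos(sqrt(3)*y*(-(sqrt(665) + 27)^(1/3) + 4/(sqrt(665) + 27)^(1/3))/12) + C3*exp(y*(4/(sqrt(665) + 27)^(1/3) + (sqrt(665) + 27)^(1/3))/6) + 2*y - 8/3


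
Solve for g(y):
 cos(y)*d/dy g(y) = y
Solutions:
 g(y) = C1 + Integral(y/cos(y), y)


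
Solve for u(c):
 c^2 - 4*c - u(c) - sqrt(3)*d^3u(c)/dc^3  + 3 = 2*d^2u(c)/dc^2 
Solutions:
 u(c) = C1*exp(c*(-8*sqrt(3) + 8*18^(1/3)/(9*sqrt(339) + 97*sqrt(3))^(1/3) + 12^(1/3)*(9*sqrt(339) + 97*sqrt(3))^(1/3))/36)*sin(2^(1/3)*3^(1/6)*c*(-2^(1/3)*3^(2/3)*(9*sqrt(339) + 97*sqrt(3))^(1/3) + 24/(9*sqrt(339) + 97*sqrt(3))^(1/3))/36) + C2*exp(c*(-8*sqrt(3) + 8*18^(1/3)/(9*sqrt(339) + 97*sqrt(3))^(1/3) + 12^(1/3)*(9*sqrt(339) + 97*sqrt(3))^(1/3))/36)*cos(2^(1/3)*3^(1/6)*c*(-2^(1/3)*3^(2/3)*(9*sqrt(339) + 97*sqrt(3))^(1/3) + 24/(9*sqrt(339) + 97*sqrt(3))^(1/3))/36) + C3*exp(-c*(8*18^(1/3)/(9*sqrt(339) + 97*sqrt(3))^(1/3) + 4*sqrt(3) + 12^(1/3)*(9*sqrt(339) + 97*sqrt(3))^(1/3))/18) + c^2 - 4*c - 1


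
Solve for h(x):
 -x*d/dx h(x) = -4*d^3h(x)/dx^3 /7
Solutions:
 h(x) = C1 + Integral(C2*airyai(14^(1/3)*x/2) + C3*airybi(14^(1/3)*x/2), x)


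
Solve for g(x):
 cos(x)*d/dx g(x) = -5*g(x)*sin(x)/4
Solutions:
 g(x) = C1*cos(x)^(5/4)


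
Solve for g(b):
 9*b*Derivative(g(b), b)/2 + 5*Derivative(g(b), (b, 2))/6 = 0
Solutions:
 g(b) = C1 + C2*erf(3*sqrt(30)*b/10)


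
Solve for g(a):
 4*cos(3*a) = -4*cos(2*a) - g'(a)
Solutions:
 g(a) = C1 - 2*sin(2*a) - 4*sin(3*a)/3


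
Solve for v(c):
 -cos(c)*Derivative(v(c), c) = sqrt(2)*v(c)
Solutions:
 v(c) = C1*(sin(c) - 1)^(sqrt(2)/2)/(sin(c) + 1)^(sqrt(2)/2)


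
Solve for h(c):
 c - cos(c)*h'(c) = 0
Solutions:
 h(c) = C1 + Integral(c/cos(c), c)


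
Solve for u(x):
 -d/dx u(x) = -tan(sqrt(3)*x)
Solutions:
 u(x) = C1 - sqrt(3)*log(cos(sqrt(3)*x))/3


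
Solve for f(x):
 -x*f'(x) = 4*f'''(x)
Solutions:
 f(x) = C1 + Integral(C2*airyai(-2^(1/3)*x/2) + C3*airybi(-2^(1/3)*x/2), x)


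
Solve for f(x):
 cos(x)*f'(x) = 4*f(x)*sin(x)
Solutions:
 f(x) = C1/cos(x)^4


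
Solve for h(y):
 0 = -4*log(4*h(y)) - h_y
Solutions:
 Integral(1/(log(_y) + 2*log(2)), (_y, h(y)))/4 = C1 - y


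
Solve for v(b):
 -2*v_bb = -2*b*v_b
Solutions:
 v(b) = C1 + C2*erfi(sqrt(2)*b/2)


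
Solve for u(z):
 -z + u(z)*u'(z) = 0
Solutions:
 u(z) = -sqrt(C1 + z^2)
 u(z) = sqrt(C1 + z^2)


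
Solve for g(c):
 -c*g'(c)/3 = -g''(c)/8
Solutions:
 g(c) = C1 + C2*erfi(2*sqrt(3)*c/3)


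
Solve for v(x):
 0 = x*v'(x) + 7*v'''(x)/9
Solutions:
 v(x) = C1 + Integral(C2*airyai(-21^(2/3)*x/7) + C3*airybi(-21^(2/3)*x/7), x)


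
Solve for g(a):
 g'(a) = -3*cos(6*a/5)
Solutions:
 g(a) = C1 - 5*sin(6*a/5)/2


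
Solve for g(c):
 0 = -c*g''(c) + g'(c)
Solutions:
 g(c) = C1 + C2*c^2


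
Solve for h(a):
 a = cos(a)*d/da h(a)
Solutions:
 h(a) = C1 + Integral(a/cos(a), a)


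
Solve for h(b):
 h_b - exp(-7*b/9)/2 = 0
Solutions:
 h(b) = C1 - 9*exp(-7*b/9)/14


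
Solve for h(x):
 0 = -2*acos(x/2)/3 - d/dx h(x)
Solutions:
 h(x) = C1 - 2*x*acos(x/2)/3 + 2*sqrt(4 - x^2)/3


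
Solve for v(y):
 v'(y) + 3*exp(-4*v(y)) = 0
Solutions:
 v(y) = log(-I*(C1 - 12*y)^(1/4))
 v(y) = log(I*(C1 - 12*y)^(1/4))
 v(y) = log(-(C1 - 12*y)^(1/4))
 v(y) = log(C1 - 12*y)/4


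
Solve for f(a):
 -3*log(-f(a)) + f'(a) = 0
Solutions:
 -li(-f(a)) = C1 + 3*a


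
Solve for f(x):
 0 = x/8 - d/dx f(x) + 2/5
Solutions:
 f(x) = C1 + x^2/16 + 2*x/5


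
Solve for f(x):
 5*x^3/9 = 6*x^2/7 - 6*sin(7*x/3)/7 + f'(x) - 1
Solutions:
 f(x) = C1 + 5*x^4/36 - 2*x^3/7 + x - 18*cos(7*x/3)/49


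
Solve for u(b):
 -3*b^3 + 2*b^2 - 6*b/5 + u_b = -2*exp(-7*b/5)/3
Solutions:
 u(b) = C1 + 3*b^4/4 - 2*b^3/3 + 3*b^2/5 + 10*exp(-7*b/5)/21


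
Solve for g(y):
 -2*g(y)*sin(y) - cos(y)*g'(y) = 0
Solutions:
 g(y) = C1*cos(y)^2


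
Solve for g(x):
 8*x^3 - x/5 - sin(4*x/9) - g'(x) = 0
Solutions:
 g(x) = C1 + 2*x^4 - x^2/10 + 9*cos(4*x/9)/4


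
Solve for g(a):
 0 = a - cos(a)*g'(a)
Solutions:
 g(a) = C1 + Integral(a/cos(a), a)


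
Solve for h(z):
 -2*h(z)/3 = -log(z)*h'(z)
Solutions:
 h(z) = C1*exp(2*li(z)/3)


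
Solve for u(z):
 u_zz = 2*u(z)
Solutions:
 u(z) = C1*exp(-sqrt(2)*z) + C2*exp(sqrt(2)*z)


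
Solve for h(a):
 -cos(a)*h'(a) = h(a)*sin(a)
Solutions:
 h(a) = C1*cos(a)


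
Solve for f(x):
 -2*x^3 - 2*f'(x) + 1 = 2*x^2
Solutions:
 f(x) = C1 - x^4/4 - x^3/3 + x/2


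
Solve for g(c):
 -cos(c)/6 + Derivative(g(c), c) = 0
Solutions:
 g(c) = C1 + sin(c)/6


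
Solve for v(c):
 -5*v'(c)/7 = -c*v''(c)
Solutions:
 v(c) = C1 + C2*c^(12/7)


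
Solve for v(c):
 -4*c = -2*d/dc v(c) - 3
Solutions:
 v(c) = C1 + c^2 - 3*c/2


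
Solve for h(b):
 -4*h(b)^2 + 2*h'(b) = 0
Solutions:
 h(b) = -1/(C1 + 2*b)


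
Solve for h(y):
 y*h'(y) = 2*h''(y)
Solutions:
 h(y) = C1 + C2*erfi(y/2)


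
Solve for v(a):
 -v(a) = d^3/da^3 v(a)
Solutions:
 v(a) = C3*exp(-a) + (C1*sin(sqrt(3)*a/2) + C2*cos(sqrt(3)*a/2))*exp(a/2)


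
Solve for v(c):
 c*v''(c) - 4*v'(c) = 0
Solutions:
 v(c) = C1 + C2*c^5


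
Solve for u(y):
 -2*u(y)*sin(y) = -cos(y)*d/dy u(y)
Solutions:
 u(y) = C1/cos(y)^2


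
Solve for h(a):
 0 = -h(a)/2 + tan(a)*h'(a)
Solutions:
 h(a) = C1*sqrt(sin(a))


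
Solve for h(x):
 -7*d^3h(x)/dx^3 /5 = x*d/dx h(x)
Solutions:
 h(x) = C1 + Integral(C2*airyai(-5^(1/3)*7^(2/3)*x/7) + C3*airybi(-5^(1/3)*7^(2/3)*x/7), x)


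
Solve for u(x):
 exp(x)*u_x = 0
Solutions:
 u(x) = C1


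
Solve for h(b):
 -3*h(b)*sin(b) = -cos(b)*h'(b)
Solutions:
 h(b) = C1/cos(b)^3


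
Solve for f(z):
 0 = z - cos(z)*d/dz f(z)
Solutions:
 f(z) = C1 + Integral(z/cos(z), z)


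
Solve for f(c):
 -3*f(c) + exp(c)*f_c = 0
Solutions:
 f(c) = C1*exp(-3*exp(-c))


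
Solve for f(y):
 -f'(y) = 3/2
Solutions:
 f(y) = C1 - 3*y/2


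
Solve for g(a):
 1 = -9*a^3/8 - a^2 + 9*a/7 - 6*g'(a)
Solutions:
 g(a) = C1 - 3*a^4/64 - a^3/18 + 3*a^2/28 - a/6


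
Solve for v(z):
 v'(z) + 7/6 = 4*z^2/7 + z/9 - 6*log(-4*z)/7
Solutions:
 v(z) = C1 + 4*z^3/21 + z^2/18 - 6*z*log(-z)/7 + z*(-72*log(2) - 13)/42


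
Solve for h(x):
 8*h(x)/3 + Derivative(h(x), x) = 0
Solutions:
 h(x) = C1*exp(-8*x/3)


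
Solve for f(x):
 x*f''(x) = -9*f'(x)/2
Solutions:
 f(x) = C1 + C2/x^(7/2)


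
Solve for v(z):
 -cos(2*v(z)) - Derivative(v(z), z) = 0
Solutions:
 v(z) = -asin((C1 + exp(4*z))/(C1 - exp(4*z)))/2 + pi/2
 v(z) = asin((C1 + exp(4*z))/(C1 - exp(4*z)))/2


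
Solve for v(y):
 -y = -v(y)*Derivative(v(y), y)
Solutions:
 v(y) = -sqrt(C1 + y^2)
 v(y) = sqrt(C1 + y^2)


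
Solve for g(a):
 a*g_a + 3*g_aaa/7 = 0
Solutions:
 g(a) = C1 + Integral(C2*airyai(-3^(2/3)*7^(1/3)*a/3) + C3*airybi(-3^(2/3)*7^(1/3)*a/3), a)


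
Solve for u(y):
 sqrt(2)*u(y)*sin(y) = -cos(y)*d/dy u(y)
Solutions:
 u(y) = C1*cos(y)^(sqrt(2))


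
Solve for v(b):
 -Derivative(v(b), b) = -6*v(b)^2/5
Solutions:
 v(b) = -5/(C1 + 6*b)


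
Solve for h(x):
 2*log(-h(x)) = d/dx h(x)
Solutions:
 -li(-h(x)) = C1 + 2*x


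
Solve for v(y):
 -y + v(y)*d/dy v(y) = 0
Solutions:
 v(y) = -sqrt(C1 + y^2)
 v(y) = sqrt(C1 + y^2)


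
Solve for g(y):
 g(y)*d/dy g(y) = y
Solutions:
 g(y) = -sqrt(C1 + y^2)
 g(y) = sqrt(C1 + y^2)


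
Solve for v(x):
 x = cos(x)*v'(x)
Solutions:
 v(x) = C1 + Integral(x/cos(x), x)


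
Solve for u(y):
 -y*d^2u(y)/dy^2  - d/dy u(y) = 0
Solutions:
 u(y) = C1 + C2*log(y)


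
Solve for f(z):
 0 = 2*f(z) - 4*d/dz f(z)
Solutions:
 f(z) = C1*exp(z/2)


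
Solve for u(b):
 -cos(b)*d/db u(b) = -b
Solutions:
 u(b) = C1 + Integral(b/cos(b), b)


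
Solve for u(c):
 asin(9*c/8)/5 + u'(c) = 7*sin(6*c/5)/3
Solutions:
 u(c) = C1 - c*asin(9*c/8)/5 - sqrt(64 - 81*c^2)/45 - 35*cos(6*c/5)/18


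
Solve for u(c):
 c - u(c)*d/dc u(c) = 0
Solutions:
 u(c) = -sqrt(C1 + c^2)
 u(c) = sqrt(C1 + c^2)


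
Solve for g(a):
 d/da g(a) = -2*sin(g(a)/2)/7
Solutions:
 2*a/7 + log(cos(g(a)/2) - 1) - log(cos(g(a)/2) + 1) = C1


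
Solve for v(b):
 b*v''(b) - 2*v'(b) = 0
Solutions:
 v(b) = C1 + C2*b^3


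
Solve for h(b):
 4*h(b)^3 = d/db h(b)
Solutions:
 h(b) = -sqrt(2)*sqrt(-1/(C1 + 4*b))/2
 h(b) = sqrt(2)*sqrt(-1/(C1 + 4*b))/2


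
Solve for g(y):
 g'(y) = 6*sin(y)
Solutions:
 g(y) = C1 - 6*cos(y)


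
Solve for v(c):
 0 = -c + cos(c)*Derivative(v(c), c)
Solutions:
 v(c) = C1 + Integral(c/cos(c), c)


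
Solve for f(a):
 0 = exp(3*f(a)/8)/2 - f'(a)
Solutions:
 f(a) = 8*log(-1/(C1 + 3*a))/3 + 32*log(2)/3
 f(a) = 8*log(2^(1/3)*(-1/(C1 + a))^(1/3)*(-3^(2/3)/3 - 3^(1/6)*I))
 f(a) = 8*log(2^(1/3)*(-1/(C1 + a))^(1/3)*(-3^(2/3)/3 + 3^(1/6)*I))


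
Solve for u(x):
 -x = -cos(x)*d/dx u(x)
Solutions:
 u(x) = C1 + Integral(x/cos(x), x)


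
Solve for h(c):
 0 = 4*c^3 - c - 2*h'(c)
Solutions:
 h(c) = C1 + c^4/2 - c^2/4


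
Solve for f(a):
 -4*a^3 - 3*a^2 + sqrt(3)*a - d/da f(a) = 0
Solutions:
 f(a) = C1 - a^4 - a^3 + sqrt(3)*a^2/2


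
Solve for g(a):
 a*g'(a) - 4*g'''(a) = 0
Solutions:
 g(a) = C1 + Integral(C2*airyai(2^(1/3)*a/2) + C3*airybi(2^(1/3)*a/2), a)


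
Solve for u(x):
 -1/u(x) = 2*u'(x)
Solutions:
 u(x) = -sqrt(C1 - x)
 u(x) = sqrt(C1 - x)


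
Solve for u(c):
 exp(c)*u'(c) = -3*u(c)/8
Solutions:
 u(c) = C1*exp(3*exp(-c)/8)


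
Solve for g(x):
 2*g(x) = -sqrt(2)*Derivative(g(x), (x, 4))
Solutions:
 g(x) = (C1*sin(2^(5/8)*x/2) + C2*cos(2^(5/8)*x/2))*exp(-2^(5/8)*x/2) + (C3*sin(2^(5/8)*x/2) + C4*cos(2^(5/8)*x/2))*exp(2^(5/8)*x/2)


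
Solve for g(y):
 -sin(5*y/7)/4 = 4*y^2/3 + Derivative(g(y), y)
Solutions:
 g(y) = C1 - 4*y^3/9 + 7*cos(5*y/7)/20


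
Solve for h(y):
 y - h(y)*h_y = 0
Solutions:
 h(y) = -sqrt(C1 + y^2)
 h(y) = sqrt(C1 + y^2)


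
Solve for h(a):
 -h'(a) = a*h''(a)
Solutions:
 h(a) = C1 + C2*log(a)


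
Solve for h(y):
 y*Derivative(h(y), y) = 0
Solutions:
 h(y) = C1


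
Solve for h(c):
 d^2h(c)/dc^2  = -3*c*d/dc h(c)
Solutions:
 h(c) = C1 + C2*erf(sqrt(6)*c/2)
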